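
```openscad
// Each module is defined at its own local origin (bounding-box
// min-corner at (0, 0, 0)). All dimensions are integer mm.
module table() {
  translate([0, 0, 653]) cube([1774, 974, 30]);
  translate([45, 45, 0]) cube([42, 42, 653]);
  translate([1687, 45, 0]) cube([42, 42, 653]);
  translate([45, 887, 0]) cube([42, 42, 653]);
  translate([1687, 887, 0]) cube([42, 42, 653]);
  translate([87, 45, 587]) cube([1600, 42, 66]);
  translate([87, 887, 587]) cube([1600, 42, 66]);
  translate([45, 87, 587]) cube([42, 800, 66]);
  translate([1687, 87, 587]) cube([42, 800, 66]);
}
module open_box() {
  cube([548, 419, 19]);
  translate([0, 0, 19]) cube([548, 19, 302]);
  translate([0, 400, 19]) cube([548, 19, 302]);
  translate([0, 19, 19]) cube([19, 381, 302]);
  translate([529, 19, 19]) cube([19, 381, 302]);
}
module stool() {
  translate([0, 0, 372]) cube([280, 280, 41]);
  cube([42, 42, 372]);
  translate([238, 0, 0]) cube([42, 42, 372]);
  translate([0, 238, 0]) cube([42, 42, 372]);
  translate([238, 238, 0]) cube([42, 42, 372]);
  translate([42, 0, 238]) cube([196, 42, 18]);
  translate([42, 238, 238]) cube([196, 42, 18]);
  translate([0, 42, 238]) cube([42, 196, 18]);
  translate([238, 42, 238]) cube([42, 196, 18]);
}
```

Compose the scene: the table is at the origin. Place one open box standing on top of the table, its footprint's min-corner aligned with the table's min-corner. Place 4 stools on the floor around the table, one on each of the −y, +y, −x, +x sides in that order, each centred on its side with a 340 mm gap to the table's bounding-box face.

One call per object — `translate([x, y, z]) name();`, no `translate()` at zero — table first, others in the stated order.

table();
translate([0, 0, 683]) open_box();
translate([747, -620, 0]) stool();
translate([747, 1314, 0]) stool();
translate([-620, 347, 0]) stool();
translate([2114, 347, 0]) stool();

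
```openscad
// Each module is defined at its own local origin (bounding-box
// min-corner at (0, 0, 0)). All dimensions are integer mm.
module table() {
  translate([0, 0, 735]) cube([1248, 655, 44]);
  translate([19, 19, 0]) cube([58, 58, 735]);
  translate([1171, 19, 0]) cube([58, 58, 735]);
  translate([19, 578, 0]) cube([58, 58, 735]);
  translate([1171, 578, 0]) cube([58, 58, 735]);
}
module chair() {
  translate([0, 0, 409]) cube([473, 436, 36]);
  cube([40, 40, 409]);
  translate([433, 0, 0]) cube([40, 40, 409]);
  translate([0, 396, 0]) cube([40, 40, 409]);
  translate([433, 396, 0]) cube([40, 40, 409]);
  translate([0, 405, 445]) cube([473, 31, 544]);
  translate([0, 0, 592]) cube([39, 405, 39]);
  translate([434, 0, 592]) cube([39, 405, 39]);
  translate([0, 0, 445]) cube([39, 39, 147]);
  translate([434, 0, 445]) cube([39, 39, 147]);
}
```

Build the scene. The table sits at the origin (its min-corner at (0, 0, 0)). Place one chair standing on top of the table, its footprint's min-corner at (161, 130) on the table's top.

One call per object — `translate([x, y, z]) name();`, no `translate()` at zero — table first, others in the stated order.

table();
translate([161, 130, 779]) chair();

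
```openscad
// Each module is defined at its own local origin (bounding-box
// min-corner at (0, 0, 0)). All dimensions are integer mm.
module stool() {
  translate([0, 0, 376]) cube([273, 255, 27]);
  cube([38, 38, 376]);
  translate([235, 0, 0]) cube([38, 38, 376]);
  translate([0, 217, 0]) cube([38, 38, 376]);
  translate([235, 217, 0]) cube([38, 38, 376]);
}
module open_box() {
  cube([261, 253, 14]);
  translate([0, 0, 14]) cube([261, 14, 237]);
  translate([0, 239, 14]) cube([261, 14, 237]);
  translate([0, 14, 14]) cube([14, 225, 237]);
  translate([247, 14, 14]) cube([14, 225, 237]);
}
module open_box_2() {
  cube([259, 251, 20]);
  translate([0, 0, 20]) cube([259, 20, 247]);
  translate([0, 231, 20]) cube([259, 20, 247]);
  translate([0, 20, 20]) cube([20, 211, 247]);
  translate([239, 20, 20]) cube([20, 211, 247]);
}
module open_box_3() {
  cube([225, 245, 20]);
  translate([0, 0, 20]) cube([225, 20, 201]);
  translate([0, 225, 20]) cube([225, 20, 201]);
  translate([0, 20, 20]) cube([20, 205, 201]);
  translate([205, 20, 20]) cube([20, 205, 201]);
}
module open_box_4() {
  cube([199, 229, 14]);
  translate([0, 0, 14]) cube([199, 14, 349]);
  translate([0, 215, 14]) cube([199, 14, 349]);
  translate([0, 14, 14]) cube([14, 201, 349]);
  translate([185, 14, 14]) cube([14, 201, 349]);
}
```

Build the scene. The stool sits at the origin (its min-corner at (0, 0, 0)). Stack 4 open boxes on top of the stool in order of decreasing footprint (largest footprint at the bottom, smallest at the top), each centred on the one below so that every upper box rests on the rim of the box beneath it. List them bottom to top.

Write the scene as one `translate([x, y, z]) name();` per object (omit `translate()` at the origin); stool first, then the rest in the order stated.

stool();
translate([6, 1, 403]) open_box();
translate([7, 2, 654]) open_box_2();
translate([24, 5, 921]) open_box_3();
translate([37, 13, 1142]) open_box_4();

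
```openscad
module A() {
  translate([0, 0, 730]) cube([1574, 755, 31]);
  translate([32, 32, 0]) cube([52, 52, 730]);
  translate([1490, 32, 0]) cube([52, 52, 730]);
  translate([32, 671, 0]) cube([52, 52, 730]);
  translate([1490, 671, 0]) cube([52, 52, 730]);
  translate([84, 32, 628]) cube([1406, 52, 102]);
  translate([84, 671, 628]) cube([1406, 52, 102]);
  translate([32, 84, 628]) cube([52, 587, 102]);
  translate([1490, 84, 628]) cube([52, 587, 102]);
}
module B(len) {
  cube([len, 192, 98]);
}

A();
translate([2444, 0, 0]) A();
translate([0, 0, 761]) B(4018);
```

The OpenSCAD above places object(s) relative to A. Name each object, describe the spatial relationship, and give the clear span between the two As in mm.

Second table starts at x = 2444; first ends at x = 1574; clear span = 2444 − 1574 = 870 mm.

A is a table. B is a beam. A beam spans the tops of two tables. The clear span between the two tables is 870 mm.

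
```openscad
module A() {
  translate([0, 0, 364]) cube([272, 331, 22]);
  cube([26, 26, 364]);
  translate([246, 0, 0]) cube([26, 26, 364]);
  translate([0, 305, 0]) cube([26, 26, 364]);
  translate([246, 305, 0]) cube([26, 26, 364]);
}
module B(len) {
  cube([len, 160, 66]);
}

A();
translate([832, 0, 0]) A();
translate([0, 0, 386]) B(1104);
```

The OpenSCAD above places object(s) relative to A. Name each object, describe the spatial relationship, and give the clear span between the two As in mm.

A is a stool. B is a beam. A beam spans the tops of two stools. The clear span between the two stools is 560 mm.

Second stool starts at x = 832; first ends at x = 272; clear span = 832 − 272 = 560 mm.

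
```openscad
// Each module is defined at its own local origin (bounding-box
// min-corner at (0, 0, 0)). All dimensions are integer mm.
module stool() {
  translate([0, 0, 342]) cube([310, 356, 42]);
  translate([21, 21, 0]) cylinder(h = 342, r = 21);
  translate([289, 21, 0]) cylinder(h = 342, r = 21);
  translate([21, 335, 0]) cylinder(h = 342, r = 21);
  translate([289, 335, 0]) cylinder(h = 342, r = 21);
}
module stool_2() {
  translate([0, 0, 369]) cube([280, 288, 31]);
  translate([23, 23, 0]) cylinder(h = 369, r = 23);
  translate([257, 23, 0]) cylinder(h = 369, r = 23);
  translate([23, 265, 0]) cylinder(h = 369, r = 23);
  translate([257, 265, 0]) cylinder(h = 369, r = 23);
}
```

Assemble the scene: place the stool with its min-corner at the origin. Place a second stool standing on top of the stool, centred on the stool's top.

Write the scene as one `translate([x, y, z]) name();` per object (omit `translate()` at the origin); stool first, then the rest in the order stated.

stool();
translate([15, 34, 384]) stool_2();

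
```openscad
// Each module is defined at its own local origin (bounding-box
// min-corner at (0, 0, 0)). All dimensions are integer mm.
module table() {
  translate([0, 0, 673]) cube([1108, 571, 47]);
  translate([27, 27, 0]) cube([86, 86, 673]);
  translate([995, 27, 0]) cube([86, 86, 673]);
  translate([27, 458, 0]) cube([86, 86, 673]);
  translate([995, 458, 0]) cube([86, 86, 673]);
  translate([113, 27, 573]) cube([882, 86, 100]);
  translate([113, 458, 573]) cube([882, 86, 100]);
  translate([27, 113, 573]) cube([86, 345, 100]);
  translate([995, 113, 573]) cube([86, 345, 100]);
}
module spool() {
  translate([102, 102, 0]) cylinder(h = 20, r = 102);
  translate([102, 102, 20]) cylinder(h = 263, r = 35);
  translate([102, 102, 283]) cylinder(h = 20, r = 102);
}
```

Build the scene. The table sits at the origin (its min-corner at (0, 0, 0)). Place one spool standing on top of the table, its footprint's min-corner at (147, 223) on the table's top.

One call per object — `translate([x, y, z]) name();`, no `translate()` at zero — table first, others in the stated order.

table();
translate([147, 223, 720]) spool();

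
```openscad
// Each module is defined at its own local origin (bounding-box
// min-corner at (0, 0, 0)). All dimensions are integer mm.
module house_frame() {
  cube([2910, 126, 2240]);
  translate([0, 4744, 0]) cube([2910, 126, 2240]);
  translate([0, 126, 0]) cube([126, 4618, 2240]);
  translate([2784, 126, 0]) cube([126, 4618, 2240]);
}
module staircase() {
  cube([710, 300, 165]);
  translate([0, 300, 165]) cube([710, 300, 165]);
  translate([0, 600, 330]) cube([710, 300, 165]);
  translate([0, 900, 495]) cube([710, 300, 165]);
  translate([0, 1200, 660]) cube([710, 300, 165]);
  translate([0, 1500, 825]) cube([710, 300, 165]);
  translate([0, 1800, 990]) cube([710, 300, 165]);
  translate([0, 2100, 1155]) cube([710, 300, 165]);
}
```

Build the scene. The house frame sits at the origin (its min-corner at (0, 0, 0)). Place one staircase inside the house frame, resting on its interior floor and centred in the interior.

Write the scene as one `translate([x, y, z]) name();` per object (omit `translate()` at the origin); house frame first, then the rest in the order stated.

house_frame();
translate([1100, 1235, 0]) staircase();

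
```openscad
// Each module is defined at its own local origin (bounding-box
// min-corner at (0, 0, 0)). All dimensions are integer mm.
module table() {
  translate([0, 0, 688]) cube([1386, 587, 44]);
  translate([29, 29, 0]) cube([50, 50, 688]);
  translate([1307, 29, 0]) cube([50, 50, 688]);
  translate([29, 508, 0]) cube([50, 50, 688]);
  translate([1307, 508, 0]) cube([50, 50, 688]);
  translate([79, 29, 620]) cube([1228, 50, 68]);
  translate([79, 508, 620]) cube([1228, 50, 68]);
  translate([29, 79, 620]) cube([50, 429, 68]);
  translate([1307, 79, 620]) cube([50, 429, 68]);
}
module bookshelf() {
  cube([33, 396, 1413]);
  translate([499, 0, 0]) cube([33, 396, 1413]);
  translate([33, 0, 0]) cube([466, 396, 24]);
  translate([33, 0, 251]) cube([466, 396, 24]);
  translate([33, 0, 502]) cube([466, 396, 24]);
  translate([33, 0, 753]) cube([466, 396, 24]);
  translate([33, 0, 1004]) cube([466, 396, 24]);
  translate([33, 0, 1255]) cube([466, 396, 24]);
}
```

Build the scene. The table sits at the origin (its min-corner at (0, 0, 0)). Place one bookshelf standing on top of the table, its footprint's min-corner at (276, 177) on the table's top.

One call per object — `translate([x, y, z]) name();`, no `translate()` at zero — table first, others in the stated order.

table();
translate([276, 177, 732]) bookshelf();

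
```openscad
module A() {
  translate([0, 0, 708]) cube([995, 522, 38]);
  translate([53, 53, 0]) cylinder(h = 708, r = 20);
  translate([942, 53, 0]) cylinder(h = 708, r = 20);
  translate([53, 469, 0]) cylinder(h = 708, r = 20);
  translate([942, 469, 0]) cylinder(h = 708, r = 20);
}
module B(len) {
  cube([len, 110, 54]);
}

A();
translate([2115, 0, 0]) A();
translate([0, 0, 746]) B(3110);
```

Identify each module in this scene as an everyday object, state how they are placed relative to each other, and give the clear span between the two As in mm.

Second table starts at x = 2115; first ends at x = 995; clear span = 2115 − 995 = 1120 mm.

A is a table. B is a beam. A beam spans the tops of two tables. The clear span between the two tables is 1120 mm.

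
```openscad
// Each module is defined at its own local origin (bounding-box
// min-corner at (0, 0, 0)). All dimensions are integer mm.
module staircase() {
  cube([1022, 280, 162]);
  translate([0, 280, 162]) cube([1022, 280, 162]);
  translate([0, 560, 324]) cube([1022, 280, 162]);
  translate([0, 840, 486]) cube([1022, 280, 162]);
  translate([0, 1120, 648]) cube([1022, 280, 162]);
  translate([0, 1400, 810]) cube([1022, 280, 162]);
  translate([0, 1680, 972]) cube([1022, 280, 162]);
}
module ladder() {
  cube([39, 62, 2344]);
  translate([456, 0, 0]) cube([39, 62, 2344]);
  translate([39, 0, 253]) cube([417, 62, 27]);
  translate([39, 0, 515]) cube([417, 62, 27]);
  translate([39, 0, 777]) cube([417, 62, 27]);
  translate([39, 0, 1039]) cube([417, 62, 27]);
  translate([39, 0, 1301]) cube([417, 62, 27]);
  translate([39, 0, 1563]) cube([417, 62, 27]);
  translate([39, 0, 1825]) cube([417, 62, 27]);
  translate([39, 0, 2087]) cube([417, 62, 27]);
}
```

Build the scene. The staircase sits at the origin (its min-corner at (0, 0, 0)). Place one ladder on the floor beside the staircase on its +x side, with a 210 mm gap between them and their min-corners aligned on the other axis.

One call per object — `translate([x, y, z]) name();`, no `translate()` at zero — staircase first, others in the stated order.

staircase();
translate([1232, 0, 0]) ladder();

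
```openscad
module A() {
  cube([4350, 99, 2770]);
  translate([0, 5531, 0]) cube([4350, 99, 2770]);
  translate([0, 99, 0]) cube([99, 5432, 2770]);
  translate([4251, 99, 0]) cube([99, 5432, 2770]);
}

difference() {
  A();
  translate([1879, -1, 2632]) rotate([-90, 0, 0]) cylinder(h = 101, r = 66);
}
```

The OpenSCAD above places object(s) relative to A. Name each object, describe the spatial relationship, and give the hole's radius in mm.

A is a house frame. The house frame has a circular hole through its front wall. The hole's radius is 66 mm.

The subtracted cylinder has r = 66 mm.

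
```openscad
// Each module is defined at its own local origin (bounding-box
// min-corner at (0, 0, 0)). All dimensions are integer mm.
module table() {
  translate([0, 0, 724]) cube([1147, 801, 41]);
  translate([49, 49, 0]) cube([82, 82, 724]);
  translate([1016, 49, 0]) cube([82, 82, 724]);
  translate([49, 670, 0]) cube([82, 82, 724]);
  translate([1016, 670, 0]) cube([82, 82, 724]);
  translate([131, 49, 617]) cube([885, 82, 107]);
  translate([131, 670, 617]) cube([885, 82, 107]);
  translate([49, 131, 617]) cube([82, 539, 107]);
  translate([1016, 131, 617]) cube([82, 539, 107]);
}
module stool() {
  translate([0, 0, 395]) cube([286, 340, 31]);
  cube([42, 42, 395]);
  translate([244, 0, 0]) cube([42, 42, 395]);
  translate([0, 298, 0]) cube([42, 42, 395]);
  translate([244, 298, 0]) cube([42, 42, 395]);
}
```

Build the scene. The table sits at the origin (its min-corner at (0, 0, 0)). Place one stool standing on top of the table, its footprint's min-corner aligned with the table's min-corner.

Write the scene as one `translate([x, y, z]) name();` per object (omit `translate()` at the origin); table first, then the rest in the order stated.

table();
translate([0, 0, 765]) stool();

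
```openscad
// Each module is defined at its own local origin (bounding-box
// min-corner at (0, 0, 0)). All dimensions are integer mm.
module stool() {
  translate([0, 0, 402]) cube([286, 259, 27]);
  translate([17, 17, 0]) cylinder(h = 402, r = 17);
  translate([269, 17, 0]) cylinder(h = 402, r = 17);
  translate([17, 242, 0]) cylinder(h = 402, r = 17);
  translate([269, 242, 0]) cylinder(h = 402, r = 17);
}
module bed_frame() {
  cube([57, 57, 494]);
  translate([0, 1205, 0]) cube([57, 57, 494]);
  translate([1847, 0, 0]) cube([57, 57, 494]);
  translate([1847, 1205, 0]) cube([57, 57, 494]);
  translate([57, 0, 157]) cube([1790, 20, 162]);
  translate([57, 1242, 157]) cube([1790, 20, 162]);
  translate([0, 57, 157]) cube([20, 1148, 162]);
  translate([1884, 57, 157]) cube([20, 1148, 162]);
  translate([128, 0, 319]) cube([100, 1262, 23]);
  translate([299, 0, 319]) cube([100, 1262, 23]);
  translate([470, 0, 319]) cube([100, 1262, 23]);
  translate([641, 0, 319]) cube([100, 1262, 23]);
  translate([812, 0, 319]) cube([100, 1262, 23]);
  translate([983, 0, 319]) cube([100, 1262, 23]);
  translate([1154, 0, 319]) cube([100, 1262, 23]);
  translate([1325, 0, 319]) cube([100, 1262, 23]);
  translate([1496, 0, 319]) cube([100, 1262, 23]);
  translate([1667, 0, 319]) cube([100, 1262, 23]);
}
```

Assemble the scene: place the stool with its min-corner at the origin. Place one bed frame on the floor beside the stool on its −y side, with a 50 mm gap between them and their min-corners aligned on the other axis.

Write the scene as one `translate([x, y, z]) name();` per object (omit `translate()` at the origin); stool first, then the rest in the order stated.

stool();
translate([0, -1312, 0]) bed_frame();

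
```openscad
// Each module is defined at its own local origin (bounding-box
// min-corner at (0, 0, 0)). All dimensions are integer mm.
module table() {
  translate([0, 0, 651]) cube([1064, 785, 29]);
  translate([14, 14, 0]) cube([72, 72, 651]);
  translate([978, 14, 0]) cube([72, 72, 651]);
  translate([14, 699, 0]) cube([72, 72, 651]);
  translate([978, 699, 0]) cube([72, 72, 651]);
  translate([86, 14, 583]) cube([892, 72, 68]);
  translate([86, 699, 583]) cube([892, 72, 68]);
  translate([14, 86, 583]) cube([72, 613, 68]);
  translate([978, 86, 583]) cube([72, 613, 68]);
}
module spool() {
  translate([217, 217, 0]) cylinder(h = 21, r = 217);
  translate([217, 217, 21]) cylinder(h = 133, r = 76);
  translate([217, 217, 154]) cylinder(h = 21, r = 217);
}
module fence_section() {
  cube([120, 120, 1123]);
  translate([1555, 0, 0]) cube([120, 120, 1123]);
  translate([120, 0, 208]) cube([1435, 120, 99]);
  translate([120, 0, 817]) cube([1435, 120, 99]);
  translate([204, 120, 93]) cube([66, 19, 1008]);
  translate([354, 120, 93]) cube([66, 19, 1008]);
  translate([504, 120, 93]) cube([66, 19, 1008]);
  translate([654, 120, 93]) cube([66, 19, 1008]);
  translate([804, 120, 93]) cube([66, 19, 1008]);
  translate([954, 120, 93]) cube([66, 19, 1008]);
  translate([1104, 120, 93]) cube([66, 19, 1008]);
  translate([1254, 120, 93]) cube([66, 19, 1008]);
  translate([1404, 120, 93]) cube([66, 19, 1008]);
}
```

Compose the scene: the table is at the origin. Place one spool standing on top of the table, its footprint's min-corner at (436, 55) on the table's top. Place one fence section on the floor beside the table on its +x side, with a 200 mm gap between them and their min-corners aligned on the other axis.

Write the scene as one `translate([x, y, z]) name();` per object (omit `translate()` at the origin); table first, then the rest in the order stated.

table();
translate([436, 55, 680]) spool();
translate([1264, 0, 0]) fence_section();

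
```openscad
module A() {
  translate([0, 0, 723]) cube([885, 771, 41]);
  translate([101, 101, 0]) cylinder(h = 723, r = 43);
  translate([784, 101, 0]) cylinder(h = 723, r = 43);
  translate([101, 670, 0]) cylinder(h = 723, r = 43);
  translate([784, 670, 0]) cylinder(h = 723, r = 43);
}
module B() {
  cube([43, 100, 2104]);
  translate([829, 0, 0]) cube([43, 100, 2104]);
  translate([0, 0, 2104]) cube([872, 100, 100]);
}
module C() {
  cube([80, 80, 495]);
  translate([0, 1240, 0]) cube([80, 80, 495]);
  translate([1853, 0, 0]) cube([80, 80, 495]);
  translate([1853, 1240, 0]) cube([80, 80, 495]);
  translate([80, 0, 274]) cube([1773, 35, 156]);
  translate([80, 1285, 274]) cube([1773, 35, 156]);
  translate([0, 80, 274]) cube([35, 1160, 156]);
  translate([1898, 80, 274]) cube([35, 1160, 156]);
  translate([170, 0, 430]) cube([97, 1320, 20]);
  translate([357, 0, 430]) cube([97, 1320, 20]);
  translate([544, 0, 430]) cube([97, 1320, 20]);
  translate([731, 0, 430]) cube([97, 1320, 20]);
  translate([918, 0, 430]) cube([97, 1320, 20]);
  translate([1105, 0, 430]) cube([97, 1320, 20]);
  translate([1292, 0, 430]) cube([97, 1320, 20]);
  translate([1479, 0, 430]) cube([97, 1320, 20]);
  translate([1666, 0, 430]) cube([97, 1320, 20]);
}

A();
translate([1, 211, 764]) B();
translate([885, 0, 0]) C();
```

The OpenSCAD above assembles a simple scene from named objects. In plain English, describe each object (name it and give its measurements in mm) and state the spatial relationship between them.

A is a table with a 885×771 mm rectangular top, 41 mm thick, top surface at z = 764 mm, supported by four round legs of 86 mm diameter, each leg's bounding box inset 58 mm from the nearest pair of top edges, running from the floor.

B is a rectangular door frame: two vertical jambs of 43×100 mm section, 2104 mm tall, with a clear opening 786 mm wide between their inner faces. A header 100 mm tall and 100 mm deep lies on top of the jambs and spans the full outside width.

C is a bed frame 1933 mm long (x) by 1320 mm wide (y). Four 80×80 mm corner posts, 495 mm tall, at the corners of the footprint. Four rails of 35 mm thickness and 156 mm height run between adjacent posts with their undersides at z = 274 mm, their outer faces flush with the outside of the frame (the two x-running rails run between the posts' inner faces; the two y-running rails run between the posts' inner faces). 9 slats, each 97 mm wide (x) and 20 mm thick, lie across the top of the two x-running rails, running the full 1320 mm width of the frame in y; the slats are evenly spaced along x between the inner faces of the end posts with equal gaps (rounded down to the nearest mm) at the −x end and between each pair — any rounding remainder accumulates at the +x end.

The door frame is on top of the table. The bed frame is against the table's +x side, with their −y faces flush.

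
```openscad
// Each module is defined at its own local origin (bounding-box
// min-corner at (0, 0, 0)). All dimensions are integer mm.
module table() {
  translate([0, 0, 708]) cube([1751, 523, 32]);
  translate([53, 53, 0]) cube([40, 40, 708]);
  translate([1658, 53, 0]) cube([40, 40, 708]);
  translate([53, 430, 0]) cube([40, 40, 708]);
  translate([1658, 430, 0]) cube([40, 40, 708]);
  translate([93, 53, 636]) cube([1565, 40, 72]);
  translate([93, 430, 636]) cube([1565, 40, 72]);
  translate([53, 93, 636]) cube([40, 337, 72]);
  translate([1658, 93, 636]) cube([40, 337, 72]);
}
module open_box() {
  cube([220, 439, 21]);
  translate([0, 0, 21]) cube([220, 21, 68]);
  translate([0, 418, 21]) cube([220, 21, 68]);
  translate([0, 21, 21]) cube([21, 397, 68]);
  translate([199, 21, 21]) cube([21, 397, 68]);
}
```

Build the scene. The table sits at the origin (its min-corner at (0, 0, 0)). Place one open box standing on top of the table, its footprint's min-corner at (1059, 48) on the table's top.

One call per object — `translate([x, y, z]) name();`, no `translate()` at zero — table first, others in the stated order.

table();
translate([1059, 48, 740]) open_box();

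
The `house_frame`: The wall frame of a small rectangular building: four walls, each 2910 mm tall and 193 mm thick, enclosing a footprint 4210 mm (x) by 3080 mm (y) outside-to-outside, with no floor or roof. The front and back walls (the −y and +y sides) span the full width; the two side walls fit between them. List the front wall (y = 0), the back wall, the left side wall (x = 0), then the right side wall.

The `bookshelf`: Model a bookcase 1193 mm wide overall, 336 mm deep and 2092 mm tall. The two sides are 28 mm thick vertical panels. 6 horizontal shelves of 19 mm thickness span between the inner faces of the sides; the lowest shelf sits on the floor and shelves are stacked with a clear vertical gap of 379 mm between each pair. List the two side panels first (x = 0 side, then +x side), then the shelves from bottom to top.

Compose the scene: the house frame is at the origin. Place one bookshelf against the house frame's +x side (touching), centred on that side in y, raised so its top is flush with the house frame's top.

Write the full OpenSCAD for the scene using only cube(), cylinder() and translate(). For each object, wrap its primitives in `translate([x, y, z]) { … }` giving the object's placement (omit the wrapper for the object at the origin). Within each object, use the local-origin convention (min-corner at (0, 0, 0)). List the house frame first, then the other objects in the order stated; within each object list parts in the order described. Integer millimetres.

cube([4210, 193, 2910]);
translate([0, 2887, 0]) cube([4210, 193, 2910]);
translate([0, 193, 0]) cube([193, 2694, 2910]);
translate([4017, 193, 0]) cube([193, 2694, 2910]);
translate([4210, 1372, 818]) {
  cube([28, 336, 2092]);
  translate([1165, 0, 0]) cube([28, 336, 2092]);
  translate([28, 0, 0]) cube([1137, 336, 19]);
  translate([28, 0, 398]) cube([1137, 336, 19]);
  translate([28, 0, 796]) cube([1137, 336, 19]);
  translate([28, 0, 1194]) cube([1137, 336, 19]);
  translate([28, 0, 1592]) cube([1137, 336, 19]);
  translate([28, 0, 1990]) cube([1137, 336, 19]);
}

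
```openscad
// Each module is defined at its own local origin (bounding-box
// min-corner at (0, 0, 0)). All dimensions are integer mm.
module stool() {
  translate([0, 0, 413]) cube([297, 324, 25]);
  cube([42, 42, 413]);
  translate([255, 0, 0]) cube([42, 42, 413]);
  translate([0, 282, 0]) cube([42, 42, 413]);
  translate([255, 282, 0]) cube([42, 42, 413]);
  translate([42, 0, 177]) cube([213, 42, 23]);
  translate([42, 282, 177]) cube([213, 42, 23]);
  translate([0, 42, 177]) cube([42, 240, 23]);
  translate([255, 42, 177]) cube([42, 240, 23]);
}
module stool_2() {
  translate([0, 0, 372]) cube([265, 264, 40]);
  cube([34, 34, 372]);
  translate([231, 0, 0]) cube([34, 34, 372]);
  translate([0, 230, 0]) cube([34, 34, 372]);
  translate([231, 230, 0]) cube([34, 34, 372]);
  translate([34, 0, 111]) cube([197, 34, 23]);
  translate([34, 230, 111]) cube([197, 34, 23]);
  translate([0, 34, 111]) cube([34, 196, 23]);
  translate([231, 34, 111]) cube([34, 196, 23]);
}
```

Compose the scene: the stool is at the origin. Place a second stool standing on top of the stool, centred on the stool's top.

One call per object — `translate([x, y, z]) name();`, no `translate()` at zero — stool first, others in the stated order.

stool();
translate([16, 30, 438]) stool_2();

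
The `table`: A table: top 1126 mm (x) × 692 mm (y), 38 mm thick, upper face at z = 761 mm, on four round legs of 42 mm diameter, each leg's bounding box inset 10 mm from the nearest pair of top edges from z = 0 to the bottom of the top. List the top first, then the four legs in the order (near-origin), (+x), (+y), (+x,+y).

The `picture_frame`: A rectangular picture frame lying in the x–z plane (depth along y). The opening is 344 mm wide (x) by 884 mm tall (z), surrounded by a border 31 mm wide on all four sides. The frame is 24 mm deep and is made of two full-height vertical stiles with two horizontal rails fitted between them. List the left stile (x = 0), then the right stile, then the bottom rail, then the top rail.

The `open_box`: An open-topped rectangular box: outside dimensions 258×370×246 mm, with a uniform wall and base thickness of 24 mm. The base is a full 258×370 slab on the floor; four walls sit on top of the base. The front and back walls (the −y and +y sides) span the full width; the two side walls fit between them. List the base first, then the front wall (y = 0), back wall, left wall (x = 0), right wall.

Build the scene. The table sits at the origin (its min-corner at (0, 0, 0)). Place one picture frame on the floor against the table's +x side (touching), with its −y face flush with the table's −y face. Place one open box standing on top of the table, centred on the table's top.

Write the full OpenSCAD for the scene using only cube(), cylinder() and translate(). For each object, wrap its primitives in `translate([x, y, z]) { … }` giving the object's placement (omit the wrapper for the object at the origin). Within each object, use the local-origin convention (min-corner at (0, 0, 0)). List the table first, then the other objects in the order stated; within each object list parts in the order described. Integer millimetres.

translate([0, 0, 723]) cube([1126, 692, 38]);
translate([31, 31, 0]) cylinder(h = 723, r = 21);
translate([1095, 31, 0]) cylinder(h = 723, r = 21);
translate([31, 661, 0]) cylinder(h = 723, r = 21);
translate([1095, 661, 0]) cylinder(h = 723, r = 21);
translate([1126, 0, 0]) {
  cube([31, 24, 946]);
  translate([375, 0, 0]) cube([31, 24, 946]);
  translate([31, 0, 0]) cube([344, 24, 31]);
  translate([31, 0, 915]) cube([344, 24, 31]);
}
translate([434, 161, 761]) {
  cube([258, 370, 24]);
  translate([0, 0, 24]) cube([258, 24, 222]);
  translate([0, 346, 24]) cube([258, 24, 222]);
  translate([0, 24, 24]) cube([24, 322, 222]);
  translate([234, 24, 24]) cube([24, 322, 222]);
}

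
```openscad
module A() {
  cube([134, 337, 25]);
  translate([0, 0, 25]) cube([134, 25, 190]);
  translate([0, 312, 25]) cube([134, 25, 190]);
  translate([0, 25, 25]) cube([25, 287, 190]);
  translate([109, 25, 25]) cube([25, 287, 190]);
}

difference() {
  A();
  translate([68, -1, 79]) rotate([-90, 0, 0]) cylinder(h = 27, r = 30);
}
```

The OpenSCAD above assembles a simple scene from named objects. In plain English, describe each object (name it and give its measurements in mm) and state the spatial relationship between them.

A is an open-topped rectangular box: outside dimensions 134×337×215 mm, with a uniform wall and base thickness of 25 mm. The base is a full 134×337 slab on the floor; four walls sit on top of the base. The front and back walls (the −y and +y sides) span the full width; the two side walls fit between them.

The open box has a circular hole of radius 30 mm through its front wall, centred at (x = 68, z = 79).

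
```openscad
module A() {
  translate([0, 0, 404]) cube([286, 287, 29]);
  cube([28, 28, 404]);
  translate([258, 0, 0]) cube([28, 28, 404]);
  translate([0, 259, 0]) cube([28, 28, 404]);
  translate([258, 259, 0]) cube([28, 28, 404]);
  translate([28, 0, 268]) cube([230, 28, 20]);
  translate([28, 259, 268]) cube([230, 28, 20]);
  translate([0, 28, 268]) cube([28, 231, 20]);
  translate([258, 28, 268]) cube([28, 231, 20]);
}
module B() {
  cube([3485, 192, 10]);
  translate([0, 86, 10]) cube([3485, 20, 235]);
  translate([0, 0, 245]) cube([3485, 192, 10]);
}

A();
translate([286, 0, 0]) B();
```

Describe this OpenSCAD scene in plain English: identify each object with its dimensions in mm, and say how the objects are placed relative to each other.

A is a simple wooden stool: a rectangular seat 286 mm (x) by 287 mm (y), 29 mm thick, top face at z = 433 mm, on four square legs, each 28×28 mm in cross-section. The legs rest on z = 0, each flush with a corner of the seat. Four stretchers, 28 mm wide and 20 mm tall, connect adjacent legs with their undersides at z = 268 mm, each running between the inner faces of the legs it joins and aligned with the legs' outer faces on the other axis.

B is an I-beam lying along x, 3485 mm long. Overall section height 255 mm. Two flanges 192 mm wide (y) and 10 mm thick, one on the floor and one at the top; a web 20 mm thick runs between them, centred on the flange width.

The I-beam is against the stool's +x side, with their −y faces flush.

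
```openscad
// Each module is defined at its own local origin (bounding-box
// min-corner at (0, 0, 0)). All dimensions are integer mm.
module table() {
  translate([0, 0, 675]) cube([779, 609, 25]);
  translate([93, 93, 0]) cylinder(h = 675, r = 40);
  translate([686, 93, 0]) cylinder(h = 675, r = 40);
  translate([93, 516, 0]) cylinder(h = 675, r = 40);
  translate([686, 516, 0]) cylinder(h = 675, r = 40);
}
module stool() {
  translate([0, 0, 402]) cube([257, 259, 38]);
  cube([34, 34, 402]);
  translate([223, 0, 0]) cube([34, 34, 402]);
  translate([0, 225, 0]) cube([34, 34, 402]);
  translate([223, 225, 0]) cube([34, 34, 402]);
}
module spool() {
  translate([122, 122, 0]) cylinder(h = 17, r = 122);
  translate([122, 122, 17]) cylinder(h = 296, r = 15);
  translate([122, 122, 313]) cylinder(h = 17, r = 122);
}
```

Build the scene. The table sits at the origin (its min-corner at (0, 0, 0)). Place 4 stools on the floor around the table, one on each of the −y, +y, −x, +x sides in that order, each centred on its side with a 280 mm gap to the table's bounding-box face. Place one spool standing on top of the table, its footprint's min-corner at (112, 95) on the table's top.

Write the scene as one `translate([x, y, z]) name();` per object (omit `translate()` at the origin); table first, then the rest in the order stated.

table();
translate([261, -539, 0]) stool();
translate([261, 889, 0]) stool();
translate([-537, 175, 0]) stool();
translate([1059, 175, 0]) stool();
translate([112, 95, 700]) spool();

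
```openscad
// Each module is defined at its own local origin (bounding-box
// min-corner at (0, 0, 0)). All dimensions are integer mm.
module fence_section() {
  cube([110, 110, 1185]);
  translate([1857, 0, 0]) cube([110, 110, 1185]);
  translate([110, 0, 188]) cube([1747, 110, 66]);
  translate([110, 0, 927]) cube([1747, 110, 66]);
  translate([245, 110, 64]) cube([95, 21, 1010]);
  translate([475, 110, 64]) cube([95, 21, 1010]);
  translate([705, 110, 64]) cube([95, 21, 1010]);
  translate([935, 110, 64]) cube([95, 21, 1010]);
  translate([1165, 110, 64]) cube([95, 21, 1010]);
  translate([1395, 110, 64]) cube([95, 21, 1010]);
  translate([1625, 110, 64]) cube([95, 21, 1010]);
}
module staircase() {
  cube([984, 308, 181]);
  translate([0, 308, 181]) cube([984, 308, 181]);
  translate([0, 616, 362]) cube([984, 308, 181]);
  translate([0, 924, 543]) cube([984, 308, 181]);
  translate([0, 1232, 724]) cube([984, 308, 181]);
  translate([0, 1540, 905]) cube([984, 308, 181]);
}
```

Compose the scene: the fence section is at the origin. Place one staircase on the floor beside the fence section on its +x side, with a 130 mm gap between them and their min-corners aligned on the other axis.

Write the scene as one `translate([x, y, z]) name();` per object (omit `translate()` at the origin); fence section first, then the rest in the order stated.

fence_section();
translate([2097, 0, 0]) staircase();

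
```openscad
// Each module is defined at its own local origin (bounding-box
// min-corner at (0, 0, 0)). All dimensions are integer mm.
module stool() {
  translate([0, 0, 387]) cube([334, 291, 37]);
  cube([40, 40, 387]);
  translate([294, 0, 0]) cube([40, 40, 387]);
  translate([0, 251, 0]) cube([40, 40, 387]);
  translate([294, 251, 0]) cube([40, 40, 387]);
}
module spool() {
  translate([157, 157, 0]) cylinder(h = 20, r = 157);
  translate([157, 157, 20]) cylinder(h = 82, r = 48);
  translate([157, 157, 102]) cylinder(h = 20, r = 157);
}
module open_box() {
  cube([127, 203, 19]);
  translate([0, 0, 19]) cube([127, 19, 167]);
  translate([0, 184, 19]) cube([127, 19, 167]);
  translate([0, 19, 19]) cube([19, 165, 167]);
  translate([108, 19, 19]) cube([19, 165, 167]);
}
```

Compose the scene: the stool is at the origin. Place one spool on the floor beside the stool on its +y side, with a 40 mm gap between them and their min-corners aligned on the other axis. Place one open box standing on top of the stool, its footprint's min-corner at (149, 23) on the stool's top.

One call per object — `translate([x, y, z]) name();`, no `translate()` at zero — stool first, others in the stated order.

stool();
translate([0, 331, 0]) spool();
translate([149, 23, 424]) open_box();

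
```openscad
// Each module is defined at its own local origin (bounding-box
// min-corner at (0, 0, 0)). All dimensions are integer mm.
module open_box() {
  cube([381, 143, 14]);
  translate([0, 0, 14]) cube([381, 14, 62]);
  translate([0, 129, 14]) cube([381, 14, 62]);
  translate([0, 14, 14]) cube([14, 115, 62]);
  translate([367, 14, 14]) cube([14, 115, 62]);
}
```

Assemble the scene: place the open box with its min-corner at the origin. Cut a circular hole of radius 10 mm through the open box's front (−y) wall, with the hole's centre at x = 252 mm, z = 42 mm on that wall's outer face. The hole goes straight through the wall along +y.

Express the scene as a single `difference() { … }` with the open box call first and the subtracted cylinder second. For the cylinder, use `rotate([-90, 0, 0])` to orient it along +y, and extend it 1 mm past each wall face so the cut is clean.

difference() {
  open_box();
  translate([252, -1, 42]) rotate([-90, 0, 0]) cylinder(h = 16, r = 10);
}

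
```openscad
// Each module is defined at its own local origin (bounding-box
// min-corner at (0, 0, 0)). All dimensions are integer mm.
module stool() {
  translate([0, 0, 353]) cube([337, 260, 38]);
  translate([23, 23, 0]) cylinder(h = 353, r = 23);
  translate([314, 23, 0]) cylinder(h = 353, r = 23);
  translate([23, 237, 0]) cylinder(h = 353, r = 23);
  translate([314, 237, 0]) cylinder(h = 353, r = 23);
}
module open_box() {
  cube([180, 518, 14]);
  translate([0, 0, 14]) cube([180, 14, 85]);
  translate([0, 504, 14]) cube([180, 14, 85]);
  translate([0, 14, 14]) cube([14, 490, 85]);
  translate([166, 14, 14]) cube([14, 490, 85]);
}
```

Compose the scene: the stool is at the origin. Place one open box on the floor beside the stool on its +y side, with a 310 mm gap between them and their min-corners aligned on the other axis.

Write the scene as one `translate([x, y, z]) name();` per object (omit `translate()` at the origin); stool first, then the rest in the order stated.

stool();
translate([0, 570, 0]) open_box();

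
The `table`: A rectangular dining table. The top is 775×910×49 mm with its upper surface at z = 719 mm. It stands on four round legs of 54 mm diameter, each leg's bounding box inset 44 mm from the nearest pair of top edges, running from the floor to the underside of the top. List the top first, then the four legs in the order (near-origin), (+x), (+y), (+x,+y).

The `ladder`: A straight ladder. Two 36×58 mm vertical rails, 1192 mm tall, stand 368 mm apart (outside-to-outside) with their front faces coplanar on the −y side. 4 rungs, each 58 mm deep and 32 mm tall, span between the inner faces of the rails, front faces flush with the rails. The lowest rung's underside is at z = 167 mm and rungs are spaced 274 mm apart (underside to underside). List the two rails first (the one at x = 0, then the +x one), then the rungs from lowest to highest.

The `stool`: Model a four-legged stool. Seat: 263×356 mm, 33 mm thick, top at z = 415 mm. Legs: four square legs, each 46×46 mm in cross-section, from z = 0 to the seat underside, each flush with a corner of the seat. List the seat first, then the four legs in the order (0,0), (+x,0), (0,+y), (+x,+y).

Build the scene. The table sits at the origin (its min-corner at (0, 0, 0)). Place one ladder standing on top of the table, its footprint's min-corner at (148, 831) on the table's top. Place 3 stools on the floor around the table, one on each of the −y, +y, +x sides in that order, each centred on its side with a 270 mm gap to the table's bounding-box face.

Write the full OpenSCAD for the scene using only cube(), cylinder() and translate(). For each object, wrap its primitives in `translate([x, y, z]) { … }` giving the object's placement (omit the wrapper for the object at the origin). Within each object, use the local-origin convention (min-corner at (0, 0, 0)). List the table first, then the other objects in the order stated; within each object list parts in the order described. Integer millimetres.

translate([0, 0, 670]) cube([775, 910, 49]);
translate([71, 71, 0]) cylinder(h = 670, r = 27);
translate([704, 71, 0]) cylinder(h = 670, r = 27);
translate([71, 839, 0]) cylinder(h = 670, r = 27);
translate([704, 839, 0]) cylinder(h = 670, r = 27);
translate([148, 831, 719]) {
  cube([36, 58, 1192]);
  translate([332, 0, 0]) cube([36, 58, 1192]);
  translate([36, 0, 167]) cube([296, 58, 32]);
  translate([36, 0, 441]) cube([296, 58, 32]);
  translate([36, 0, 715]) cube([296, 58, 32]);
  translate([36, 0, 989]) cube([296, 58, 32]);
}
translate([256, -626, 0]) {
  translate([0, 0, 382]) cube([263, 356, 33]);
  cube([46, 46, 382]);
  translate([217, 0, 0]) cube([46, 46, 382]);
  translate([0, 310, 0]) cube([46, 46, 382]);
  translate([217, 310, 0]) cube([46, 46, 382]);
}
translate([256, 1180, 0]) {
  translate([0, 0, 382]) cube([263, 356, 33]);
  cube([46, 46, 382]);
  translate([217, 0, 0]) cube([46, 46, 382]);
  translate([0, 310, 0]) cube([46, 46, 382]);
  translate([217, 310, 0]) cube([46, 46, 382]);
}
translate([1045, 277, 0]) {
  translate([0, 0, 382]) cube([263, 356, 33]);
  cube([46, 46, 382]);
  translate([217, 0, 0]) cube([46, 46, 382]);
  translate([0, 310, 0]) cube([46, 46, 382]);
  translate([217, 310, 0]) cube([46, 46, 382]);
}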